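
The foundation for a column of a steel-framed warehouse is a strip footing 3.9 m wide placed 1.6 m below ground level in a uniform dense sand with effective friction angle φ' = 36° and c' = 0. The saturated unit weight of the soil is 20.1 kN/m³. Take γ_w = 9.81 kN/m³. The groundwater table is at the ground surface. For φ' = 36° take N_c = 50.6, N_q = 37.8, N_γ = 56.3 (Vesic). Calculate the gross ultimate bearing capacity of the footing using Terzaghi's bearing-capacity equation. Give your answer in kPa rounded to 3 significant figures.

q_ult ≈ 1750 kPa

Water table at ground surface, so effective unit weight γ' = 20.1 − 9.81 = 10.29 kN/m³ is used throughout; overburden q = 10.29 × 1.6 = 16.464 kPa; the same γ' applies in the ½γBN_γ term.
Surcharge term q·N_q = 16.464 × 37.8 = 622.34 kPa; self-weight term 0.5·γ·B·N_γ = 0.5 × 10.29 × 3.9 × 56.3 = 1129.7 kPa.
q_ult = 622.34 + 1129.7 = 1752 kPa.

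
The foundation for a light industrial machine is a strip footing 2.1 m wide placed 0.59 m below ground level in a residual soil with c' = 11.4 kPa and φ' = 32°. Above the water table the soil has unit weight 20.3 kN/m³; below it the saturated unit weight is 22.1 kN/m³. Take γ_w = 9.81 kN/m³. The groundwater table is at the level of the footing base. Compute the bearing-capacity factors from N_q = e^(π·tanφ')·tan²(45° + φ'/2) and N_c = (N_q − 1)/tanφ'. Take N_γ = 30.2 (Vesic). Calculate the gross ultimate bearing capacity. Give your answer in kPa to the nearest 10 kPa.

q_ult ≈ 1070 kPa

tan32° = 0.6249, so N_q = e^(π×0.6249)·tan²(61°) = 7.121 × 3.255 = 23.18.
N_c = (23.18 − 1)/tan32° = 35.49.
Overburden at base level: q = 20.3 × 0.59 = 11.977 kPa.
Below the base the soil is submerged, so the ½γBN_γ term uses γ' = 22.1 − 9.81 = 12.29 kN/m³.
Cohesion term c·N_c = 11.4 × 35.49 = 404.59 kPa; surcharge term q·N_q = 11.977 × 23.177 = 277.59 kPa; self-weight term 0.5·γ·B·N_γ = 0.5 × 12.29 × 2.1 × 30.2 = 389.72 kPa.
q_ult = 404.59 + 277.59 + 389.72 = 1071.9 kPa.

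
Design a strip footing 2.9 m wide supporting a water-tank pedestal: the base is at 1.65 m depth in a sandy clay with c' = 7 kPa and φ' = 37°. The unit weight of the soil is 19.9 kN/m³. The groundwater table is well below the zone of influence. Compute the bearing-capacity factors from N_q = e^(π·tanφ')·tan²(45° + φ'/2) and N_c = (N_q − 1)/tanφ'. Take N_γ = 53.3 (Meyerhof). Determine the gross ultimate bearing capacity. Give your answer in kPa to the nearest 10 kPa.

q_ult ≈ 3340 kPa

tan37° = 0.7536, so N_q = e^(π×0.7536)·tan²(63.5°) = 10.669 × 4.023 = 42.92.
N_c = (42.92 − 1)/tan37° = 55.63.
Overburden at base level: q = 19.9 × 1.65 = 32.835 kPa.
Cohesion term c·N_c = 7 × 55.63 = 389.41 kPa; surcharge term q·N_q = 32.835 × 42.92 = 1409.3 kPa; self-weight term 0.5·γ·B·N_γ = 0.5 × 19.9 × 2.9 × 53.3 = 1538 kPa.
q_ult = 389.41 + 1409.3 + 1538 = 3336.7 kPa.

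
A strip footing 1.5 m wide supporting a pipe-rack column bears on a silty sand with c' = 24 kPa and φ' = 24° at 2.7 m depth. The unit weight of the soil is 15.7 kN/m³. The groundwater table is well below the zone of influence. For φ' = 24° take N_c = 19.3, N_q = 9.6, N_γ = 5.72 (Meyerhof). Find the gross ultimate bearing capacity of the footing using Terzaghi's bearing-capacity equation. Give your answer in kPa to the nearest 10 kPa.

q_ult ≈ 940 kPa

Effective surcharge at the founding depth q = γ·D_f = 15.7 × 2.7 = 42.39 kPa.
q_ult = c·N_c + q·N_q + 0.5·γ·B·N_γ
     = 24 × 19.3 + 42.39 × 9.6 + 0.5 × 15.7 × 1.5 × 5.72
     = 463.2 + 406.94 + 67.353 = 937.5 kPa.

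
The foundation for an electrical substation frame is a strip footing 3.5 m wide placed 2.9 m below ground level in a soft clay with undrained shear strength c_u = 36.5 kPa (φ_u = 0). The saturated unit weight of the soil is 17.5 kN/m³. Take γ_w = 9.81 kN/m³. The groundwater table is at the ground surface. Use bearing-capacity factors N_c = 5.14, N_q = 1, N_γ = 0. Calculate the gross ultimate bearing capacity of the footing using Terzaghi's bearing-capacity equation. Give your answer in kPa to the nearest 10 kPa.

With the water table at the surface the whole profile is submerged: γ' = 17.5 − 9.81 = 7.69 kN/m³, so q = γ'·D_f = 22.301 kPa.
q_ult = c·N_c + q·N_q
     = 36.5 × 5.14 + 22.301 × 1
     = 187.61 + 22.301 = 209.91 kPa.

q_ult ≈ 210 kPa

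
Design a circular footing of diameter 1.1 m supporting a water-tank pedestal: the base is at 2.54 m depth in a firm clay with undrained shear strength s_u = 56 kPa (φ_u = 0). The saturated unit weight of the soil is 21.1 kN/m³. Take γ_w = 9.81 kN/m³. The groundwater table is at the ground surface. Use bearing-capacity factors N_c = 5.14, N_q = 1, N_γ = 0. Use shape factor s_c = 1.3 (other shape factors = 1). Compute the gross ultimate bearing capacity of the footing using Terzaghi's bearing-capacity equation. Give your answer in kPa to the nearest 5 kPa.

q_ult ≈ 405 kPa

Water table at ground surface, so effective unit weight γ' = 21.1 − 9.81 = 11.29 kN/m³ is used throughout; overburden q = 11.29 × 2.54 = 28.677 kPa.
Cohesion term c·N_c·s_c = 56 × 5.14 × 1.3 = 374.19 kPa; surcharge term q·N_q = 28.677 × 1 = 28.677 kPa.
q_ult = 374.19 + 28.677 = 402.87 kPa.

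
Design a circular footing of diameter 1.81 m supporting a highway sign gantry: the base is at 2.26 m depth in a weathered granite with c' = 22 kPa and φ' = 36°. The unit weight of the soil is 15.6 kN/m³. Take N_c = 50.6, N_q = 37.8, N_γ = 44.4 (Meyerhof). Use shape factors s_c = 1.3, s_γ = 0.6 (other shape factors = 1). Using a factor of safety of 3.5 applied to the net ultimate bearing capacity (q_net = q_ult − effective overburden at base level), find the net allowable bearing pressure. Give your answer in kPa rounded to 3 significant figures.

Overburden at base level: q = 15.6 × 2.26 = 35.256 kPa.
Cohesion term c·N_c·s_c = 22 × 50.6 × 1.3 = 1447.2 kPa; surcharge term q·N_q = 35.256 × 37.8 = 1332.7 kPa; self-weight term 0.5·γ·B·N_γ·s_γ = 0.5 × 15.6 × 1.81 × 44.4 × 0.6 = 376.1 kPa.
q_ult = 1447.2 + 1332.7 + 376.1 = 3155.9 kPa.
Net ultimate: q_net = 3155.9 − 35.256 = 3120.7 kPa.
q_all(net) = 3120.7 / 3.5 = 891.62 kPa.

q_all(net) ≈ 892 kPa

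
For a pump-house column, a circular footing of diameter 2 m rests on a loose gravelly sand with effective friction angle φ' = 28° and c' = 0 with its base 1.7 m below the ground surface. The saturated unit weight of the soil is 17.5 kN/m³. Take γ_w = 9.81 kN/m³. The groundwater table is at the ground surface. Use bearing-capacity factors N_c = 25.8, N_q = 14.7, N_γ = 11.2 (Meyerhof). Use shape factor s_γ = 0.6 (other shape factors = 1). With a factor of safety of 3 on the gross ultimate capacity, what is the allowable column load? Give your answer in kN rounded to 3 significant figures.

P_all ≈ 255 kN

Water table at ground surface, so effective unit weight γ' = 17.5 − 9.81 = 7.69 kN/m³ is used throughout; overburden q = 7.69 × 1.7 = 13.073 kPa; the same γ' applies in the ½γBN_γ term.
Surcharge term q·N_q = 13.073 × 14.7 = 192.17 kPa; self-weight term 0.5·γ·B·N_γ·s_γ = 0.5 × 7.69 × 2 × 11.2 × 0.6 = 51.677 kPa.
q_ult = 192.17 + 51.677 = 243.85 kPa.
Gross allowable pressure q_all = 243.85 / 3 = 81.283 kPa.
Footing area = 3.1416 m², so allowable column load = 81.283 × 3.1416 = 255.36 kN.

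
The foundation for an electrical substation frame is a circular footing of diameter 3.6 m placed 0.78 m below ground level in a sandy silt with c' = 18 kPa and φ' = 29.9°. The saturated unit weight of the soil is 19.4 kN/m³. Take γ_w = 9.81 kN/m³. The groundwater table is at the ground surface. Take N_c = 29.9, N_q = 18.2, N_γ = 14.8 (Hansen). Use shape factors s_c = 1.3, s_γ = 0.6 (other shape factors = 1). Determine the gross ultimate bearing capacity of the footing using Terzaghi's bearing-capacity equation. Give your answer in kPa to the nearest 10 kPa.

Water table at ground surface, so effective unit weight γ' = 19.4 − 9.81 = 9.59 kN/m³ is used throughout; overburden q = 9.59 × 0.78 = 7.4802 kPa; the same γ' applies in the ½γBN_γ term.
Cohesion term c·N_c·s_c = 18 × 29.9 × 1.3 = 699.66 kPa; surcharge term q·N_q = 7.4802 × 18.2 = 136.14 kPa; self-weight term 0.5·γ·B·N_γ·s_γ = 0.5 × 9.59 × 3.6 × 14.8 × 0.6 = 153.29 kPa.
q_ult = 699.66 + 136.14 + 153.29 = 989.09 kPa.

q_ult ≈ 990 kPa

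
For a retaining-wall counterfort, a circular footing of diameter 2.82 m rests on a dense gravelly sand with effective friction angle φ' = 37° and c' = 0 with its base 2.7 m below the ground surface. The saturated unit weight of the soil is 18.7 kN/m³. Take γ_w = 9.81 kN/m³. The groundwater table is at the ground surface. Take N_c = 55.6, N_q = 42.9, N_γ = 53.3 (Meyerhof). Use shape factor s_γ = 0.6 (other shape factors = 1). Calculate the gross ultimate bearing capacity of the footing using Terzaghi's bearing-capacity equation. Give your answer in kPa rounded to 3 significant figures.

Water table at ground surface, so effective unit weight γ' = 18.7 − 9.81 = 8.89 kN/m³ is used throughout; overburden q = 8.89 × 2.7 = 24.003 kPa; the same γ' applies in the ½γBN_γ term.
Surcharge term q·N_q = 24.003 × 42.9 = 1029.7 kPa; self-weight term 0.5·γ·B·N_γ·s_γ = 0.5 × 8.89 × 2.82 × 53.3 × 0.6 = 400.87 kPa.
q_ult = 1029.7 + 400.87 = 1430.6 kPa.

q_ult ≈ 1430 kPa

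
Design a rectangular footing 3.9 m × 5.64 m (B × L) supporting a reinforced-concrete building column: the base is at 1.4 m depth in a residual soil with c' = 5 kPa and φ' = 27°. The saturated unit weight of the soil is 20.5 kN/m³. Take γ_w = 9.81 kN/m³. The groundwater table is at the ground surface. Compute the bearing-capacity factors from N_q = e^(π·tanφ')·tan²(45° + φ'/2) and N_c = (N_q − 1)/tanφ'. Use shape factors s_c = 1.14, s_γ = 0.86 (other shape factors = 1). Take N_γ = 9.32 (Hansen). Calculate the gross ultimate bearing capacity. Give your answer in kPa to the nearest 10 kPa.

q_ult ≈ 500 kPa

tan27° = 0.5095, so N_q = e^(π×0.5095)·tan²(58.5°) = 4.957 × 2.663 = 13.2.
N_c = (13.2 − 1)/tan27° = 23.94.
Water table at ground surface, so effective unit weight γ' = 20.5 − 9.81 = 10.69 kN/m³ is used throughout; overburden q = 10.69 × 1.4 = 14.966 kPa; the same γ' applies in the ½γBN_γ term.
Cohesion term c·N_c·s_c = 5 × 23.942 × 1.14 = 136.47 kPa; surcharge term q·N_q = 14.966 × 13.199 = 197.54 kPa; self-weight term 0.5·γ·B·N_γ·s_γ = 0.5 × 10.69 × 3.9 × 9.32 × 0.86 = 167.08 kPa.
q_ult = 136.47 + 197.54 + 167.08 = 501.09 kPa.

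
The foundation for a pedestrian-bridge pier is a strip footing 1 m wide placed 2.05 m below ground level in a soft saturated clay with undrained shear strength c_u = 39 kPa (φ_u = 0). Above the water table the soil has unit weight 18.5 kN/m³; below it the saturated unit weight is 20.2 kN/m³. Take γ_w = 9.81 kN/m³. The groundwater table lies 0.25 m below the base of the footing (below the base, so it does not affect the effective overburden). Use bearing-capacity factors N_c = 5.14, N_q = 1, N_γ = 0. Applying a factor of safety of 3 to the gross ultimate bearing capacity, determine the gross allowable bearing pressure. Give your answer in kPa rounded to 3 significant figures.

q_all ≈ 79.5 kPa

Effective surcharge at the founding depth q = γ·D_f = 18.5 × 2.05 = 37.925 kPa.
q_ult = c·N_c + q·N_q
     = 39 × 5.14 + 37.925 × 1
     = 200.46 + 37.925 = 238.38 kPa.
q_all = q_ult / FS = 238.38 / 3 = 79.462 kPa.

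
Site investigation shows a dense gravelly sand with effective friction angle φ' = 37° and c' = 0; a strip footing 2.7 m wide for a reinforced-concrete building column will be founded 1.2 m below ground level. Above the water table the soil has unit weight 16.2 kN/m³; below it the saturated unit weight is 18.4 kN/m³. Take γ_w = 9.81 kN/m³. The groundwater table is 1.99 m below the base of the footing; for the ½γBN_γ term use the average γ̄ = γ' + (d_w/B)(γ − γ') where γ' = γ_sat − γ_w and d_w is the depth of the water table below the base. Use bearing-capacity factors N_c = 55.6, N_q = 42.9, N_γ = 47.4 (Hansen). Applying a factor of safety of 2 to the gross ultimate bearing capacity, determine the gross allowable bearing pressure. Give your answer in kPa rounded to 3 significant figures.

q_all ≈ 871 kPa

q = γ·D_f = 16.2 × 1.2 = 19.44 kPa.
γ' = 8.59 kN/m³; averaging over the depth B below the base, γ̄ = γ' + (d_w/B)(γ − γ') = 14.199 kN/m³.
q·N_q = 19.44 × 42.9 = 833.98 kPa
0.5·γ·B·N_γ = 0.5 × 14.199 × 2.7 × 47.4 = 908.58 kPa
q_ult = 833.98 + 908.58 = 1742.6 kPa.
q_all = q_ult / FS = 1742.6 / 2 = 871.28 kPa.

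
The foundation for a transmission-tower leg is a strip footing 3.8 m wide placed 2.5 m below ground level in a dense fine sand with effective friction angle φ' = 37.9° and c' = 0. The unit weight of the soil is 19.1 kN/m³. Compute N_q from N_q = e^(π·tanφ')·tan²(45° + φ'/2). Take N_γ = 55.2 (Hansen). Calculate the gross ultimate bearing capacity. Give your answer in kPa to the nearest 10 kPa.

tan37.9° = 0.7785, so N_q = e^(π×0.7785)·tan²(63.95°) = 11.538 × 4.185 = 48.29.
q = γ·D_f = 19.1 × 2.5 = 47.75 kPa.
q·N_q = 47.75 × 48.289 = 2305.8 kPa
0.5·γ·B·N_γ = 0.5 × 19.1 × 3.8 × 55.2 = 2003.2 kPa
q_ult = 2305.8 + 2003.2 = 4309 kPa.

q_ult ≈ 4310 kPa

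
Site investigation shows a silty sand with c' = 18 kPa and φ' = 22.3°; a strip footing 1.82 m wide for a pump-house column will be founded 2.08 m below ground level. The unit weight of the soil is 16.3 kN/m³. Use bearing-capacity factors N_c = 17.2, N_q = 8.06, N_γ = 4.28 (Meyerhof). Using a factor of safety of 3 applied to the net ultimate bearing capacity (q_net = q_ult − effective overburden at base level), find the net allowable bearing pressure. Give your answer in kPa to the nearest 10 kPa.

q_all(net) ≈ 200 kPa

Overburden at base level: q = 16.3 × 2.08 = 33.904 kPa.
Cohesion term c·N_c = 18 × 17.2 = 309.6 kPa; surcharge term q·N_q = 33.904 × 8.06 = 273.27 kPa; self-weight term 0.5·γ·B·N_γ = 0.5 × 16.3 × 1.82 × 4.28 = 63.485 kPa.
q_ult = 309.6 + 273.27 + 63.485 = 646.35 kPa.
Net ultimate: q_net = 646.35 − 33.904 = 612.45 kPa.
q_all(net) = 612.45 / 3 = 204.15 kPa.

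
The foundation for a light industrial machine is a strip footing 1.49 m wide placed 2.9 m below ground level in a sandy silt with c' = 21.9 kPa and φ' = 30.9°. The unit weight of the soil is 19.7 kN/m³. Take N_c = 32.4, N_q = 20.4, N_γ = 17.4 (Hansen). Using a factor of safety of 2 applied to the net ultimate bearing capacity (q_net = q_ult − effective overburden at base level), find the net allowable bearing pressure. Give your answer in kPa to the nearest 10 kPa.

q_all(net) ≈ 1040 kPa

Overburden at base level: q = 19.7 × 2.9 = 57.13 kPa.
Cohesion term c·N_c = 21.9 × 32.4 = 709.56 kPa; surcharge term q·N_q = 57.13 × 20.4 = 1165.5 kPa; self-weight term 0.5·γ·B·N_γ = 0.5 × 19.7 × 1.49 × 17.4 = 255.37 kPa.
q_ult = 709.56 + 1165.5 + 255.37 = 2130.4 kPa.
Net ultimate: q_net = 2130.4 − 57.13 = 2073.3 kPa.
q_all(net) = 2073.3 / 2 = 1036.6 kPa.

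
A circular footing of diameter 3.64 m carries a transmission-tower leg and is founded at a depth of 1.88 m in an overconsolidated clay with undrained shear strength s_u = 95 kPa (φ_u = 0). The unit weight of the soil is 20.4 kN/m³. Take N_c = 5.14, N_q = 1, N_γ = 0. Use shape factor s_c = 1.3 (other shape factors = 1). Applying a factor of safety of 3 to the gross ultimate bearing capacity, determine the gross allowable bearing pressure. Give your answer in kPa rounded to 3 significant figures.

q_all ≈ 224 kPa

Overburden at base level: q = 20.4 × 1.88 = 38.352 kPa.
Cohesion term c·N_c·s_c = 95 × 5.14 × 1.3 = 634.79 kPa; surcharge term q·N_q = 38.352 × 1 = 38.352 kPa.
q_ult = 634.79 + 38.352 = 673.14 kPa.
q_all = q_ult / FS = 673.14 / 3 = 224.38 kPa.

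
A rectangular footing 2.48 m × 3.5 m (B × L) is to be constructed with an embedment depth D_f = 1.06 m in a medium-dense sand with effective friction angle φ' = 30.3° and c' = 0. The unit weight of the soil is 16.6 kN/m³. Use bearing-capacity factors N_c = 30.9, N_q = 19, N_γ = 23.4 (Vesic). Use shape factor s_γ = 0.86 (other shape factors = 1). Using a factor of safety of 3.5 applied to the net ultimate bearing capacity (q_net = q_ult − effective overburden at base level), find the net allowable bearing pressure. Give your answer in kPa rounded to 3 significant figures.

Effective surcharge at the founding depth q = γ·D_f = 16.6 × 1.06 = 17.596 kPa.
q_ult = q·N_q + 0.5·γ·B·N_γ·s_γ
     = 17.596 × 19 + 0.5 × 16.6 × 2.48 × 23.4 × 0.86
     = 334.32 + 414.23 = 748.56 kPa.
Net ultimate: q_net = 748.56 − 17.596 = 730.96 kPa.
q_all(net) = 730.96 / 3.5 = 208.85 kPa.

q_all(net) ≈ 209 kPa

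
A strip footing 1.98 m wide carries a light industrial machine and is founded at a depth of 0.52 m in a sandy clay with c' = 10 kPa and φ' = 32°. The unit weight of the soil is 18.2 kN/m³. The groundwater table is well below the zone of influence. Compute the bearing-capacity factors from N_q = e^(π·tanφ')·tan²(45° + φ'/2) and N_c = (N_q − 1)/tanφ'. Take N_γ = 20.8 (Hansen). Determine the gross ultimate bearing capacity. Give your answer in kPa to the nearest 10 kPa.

tan32° = 0.6249, so N_q = e^(π×0.6249)·tan²(61°) = 7.121 × 3.255 = 23.18.
N_c = (23.18 − 1)/tan32° = 35.49.
Overburden at base level: q = 18.2 × 0.52 = 9.464 kPa.
Cohesion term c·N_c = 10 × 35.49 = 354.9 kPa; surcharge term q·N_q = 9.464 × 23.177 = 219.35 kPa; self-weight term 0.5·γ·B·N_γ = 0.5 × 18.2 × 1.98 × 20.8 = 374.77 kPa.
q_ult = 354.9 + 219.35 + 374.77 = 949.02 kPa.

q_ult ≈ 950 kPa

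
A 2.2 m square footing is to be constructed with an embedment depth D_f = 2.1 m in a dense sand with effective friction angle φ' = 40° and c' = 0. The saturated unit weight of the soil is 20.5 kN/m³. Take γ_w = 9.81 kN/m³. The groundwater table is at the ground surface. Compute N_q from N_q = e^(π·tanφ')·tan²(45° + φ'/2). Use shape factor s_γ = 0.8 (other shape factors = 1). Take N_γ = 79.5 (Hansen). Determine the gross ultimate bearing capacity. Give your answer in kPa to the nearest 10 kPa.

q_ult ≈ 2190 kPa

tan40° = 0.8391, so N_q = e^(π×0.8391)·tan²(65°) = 13.959 × 4.599 = 64.2.
γ' = 20.5 − 9.81 = 10.69 kN/m³ (submerged throughout). q = 10.69 × 2.1 = 22.449 kPa; the same γ' applies in the ½γBN_γ term.
q·N_q = 22.449 × 64.195 = 1441.1 kPa
0.5·γ·B·N_γ·s_γ = 0.5 × 10.69 × 2.2 × 79.5 × 0.8 = 747.87 kPa
q_ult = 1441.1 + 747.87 = 2189 kPa.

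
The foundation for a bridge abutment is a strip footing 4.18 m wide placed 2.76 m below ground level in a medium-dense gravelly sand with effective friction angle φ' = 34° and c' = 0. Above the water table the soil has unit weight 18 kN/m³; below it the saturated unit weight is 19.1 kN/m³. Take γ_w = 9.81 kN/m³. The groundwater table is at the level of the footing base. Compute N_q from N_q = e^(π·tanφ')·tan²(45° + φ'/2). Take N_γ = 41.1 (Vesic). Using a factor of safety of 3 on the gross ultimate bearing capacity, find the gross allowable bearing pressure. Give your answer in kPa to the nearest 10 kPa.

N_q = e^(π·tan34°)·tan²(62°) = 29.44.
Overburden at base level: q = 18 × 2.76 = 49.68 kPa.
Below the base the soil is submerged, so the ½γBN_γ term uses γ' = 19.1 − 9.81 = 9.29 kN/m³.
Surcharge term q·N_q = 49.68 × 29.44 = 1462.6 kPa; self-weight term 0.5·γ·B·N_γ = 0.5 × 9.29 × 4.18 × 41.1 = 798 kPa.
q_ult = 1462.6 + 798 = 2260.6 kPa.
q_all = 2260.6 / 3 = 753.52 kPa.

q_all ≈ 750 kPa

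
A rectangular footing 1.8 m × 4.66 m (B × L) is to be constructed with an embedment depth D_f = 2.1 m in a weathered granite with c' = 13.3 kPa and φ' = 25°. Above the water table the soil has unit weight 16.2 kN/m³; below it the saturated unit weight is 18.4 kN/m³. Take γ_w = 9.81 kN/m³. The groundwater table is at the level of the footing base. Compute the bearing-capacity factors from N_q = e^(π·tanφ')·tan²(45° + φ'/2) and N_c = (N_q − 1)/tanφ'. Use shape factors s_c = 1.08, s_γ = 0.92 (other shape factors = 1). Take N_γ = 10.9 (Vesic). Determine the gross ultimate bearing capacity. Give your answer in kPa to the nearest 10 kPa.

q_ult ≈ 740 kPa

tan25° = 0.4663, so N_q = e^(π×0.4663)·tan²(57.5°) = 4.327 × 2.464 = 10.66.
N_c = (10.66 − 1)/tan25° = 20.72.
Effective surcharge at the founding depth q = γ·D_f = 16.2 × 2.1 = 34.02 kPa.
The water table coincides with the base, so in the self-weight term γ → γ' = 8.59 kN/m³.
q_ult = c·N_c·s_c + q·N_q + 0.5·γ·B·N_γ·s_γ
     = 13.3 × 20.721 × 1.08 + 34.02 × 10.662 + 0.5 × 8.59 × 1.8 × 10.9 × 0.92
     = 297.63 + 362.73 + 77.526 = 737.88 kPa.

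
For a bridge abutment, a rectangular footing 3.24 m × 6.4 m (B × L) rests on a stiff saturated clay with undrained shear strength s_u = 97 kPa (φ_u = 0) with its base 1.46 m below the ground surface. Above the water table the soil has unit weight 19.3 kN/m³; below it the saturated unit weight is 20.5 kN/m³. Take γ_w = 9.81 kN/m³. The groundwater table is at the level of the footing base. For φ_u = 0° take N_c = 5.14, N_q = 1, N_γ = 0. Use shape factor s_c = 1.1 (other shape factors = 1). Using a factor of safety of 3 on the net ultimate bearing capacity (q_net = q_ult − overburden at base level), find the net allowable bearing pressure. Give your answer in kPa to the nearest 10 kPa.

Effective surcharge at the founding depth q = γ·D_f = 19.3 × 1.46 = 28.178 kPa.
q_ult = c·N_c·s_c + q·N_q
     = 97 × 5.14 × 1.1 + 28.178 × 1
     = 548.44 + 28.178 = 576.62 kPa.
q_net = 576.62 − 28.178 = 548.44 kPa.
q_all(net) = 548.44 / 3 = 182.81 kPa.

q_all(net) ≈ 180 kPa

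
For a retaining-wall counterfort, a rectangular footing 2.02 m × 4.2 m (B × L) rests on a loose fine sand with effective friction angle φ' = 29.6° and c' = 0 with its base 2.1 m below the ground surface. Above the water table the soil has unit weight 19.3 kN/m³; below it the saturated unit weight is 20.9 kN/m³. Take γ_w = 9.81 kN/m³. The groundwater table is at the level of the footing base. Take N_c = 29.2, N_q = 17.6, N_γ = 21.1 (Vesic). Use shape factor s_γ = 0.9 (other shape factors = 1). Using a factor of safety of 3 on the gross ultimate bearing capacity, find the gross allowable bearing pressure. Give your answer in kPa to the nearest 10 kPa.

q_all ≈ 310 kPa

Effective surcharge at the founding depth q = γ·D_f = 19.3 × 2.1 = 40.53 kPa.
The water table coincides with the base, so in the self-weight term γ → γ' = 11.09 kN/m³.
q_ult = q·N_q + 0.5·γ·B·N_γ·s_γ
     = 40.53 × 17.6 + 0.5 × 11.09 × 2.02 × 21.1 × 0.9
     = 713.33 + 212.71 = 926.03 kPa.
q_all = 926.03 / 3 = 308.68 kPa.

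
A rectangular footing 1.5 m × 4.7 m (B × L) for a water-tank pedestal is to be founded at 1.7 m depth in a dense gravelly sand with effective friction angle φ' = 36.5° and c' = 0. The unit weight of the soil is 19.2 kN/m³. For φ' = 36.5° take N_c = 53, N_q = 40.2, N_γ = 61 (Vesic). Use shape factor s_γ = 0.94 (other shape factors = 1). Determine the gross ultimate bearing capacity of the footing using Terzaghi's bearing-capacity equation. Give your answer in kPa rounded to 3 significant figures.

q_ult ≈ 2140 kPa

q = γ·D_f = 19.2 × 1.7 = 32.64 kPa.
q·N_q = 32.64 × 40.2 = 1312.1 kPa
0.5·γ·B·N_γ·s_γ = 0.5 × 19.2 × 1.5 × 61 × 0.94 = 825.7 kPa
q_ult = 1312.1 + 825.7 = 2137.8 kPa.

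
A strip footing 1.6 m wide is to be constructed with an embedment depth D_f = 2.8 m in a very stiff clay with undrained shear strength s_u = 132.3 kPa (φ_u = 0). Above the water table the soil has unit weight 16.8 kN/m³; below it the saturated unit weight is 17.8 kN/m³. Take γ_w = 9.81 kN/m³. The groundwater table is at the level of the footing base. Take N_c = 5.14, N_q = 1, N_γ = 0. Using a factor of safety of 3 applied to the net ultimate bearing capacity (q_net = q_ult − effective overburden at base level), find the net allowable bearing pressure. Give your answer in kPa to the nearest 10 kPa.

Overburden at base level: q = 16.8 × 2.8 = 47.04 kPa.
Cohesion term c·N_c = 132.3 × 5.14 = 680.02 kPa; surcharge term q·N_q = 47.04 × 1 = 47.04 kPa.
q_ult = 680.02 + 47.04 = 727.06 kPa.
Net ultimate: q_net = 727.06 − 47.04 = 680.02 kPa.
q_all(net) = 680.02 / 3 = 226.67 kPa.

q_all(net) ≈ 230 kPa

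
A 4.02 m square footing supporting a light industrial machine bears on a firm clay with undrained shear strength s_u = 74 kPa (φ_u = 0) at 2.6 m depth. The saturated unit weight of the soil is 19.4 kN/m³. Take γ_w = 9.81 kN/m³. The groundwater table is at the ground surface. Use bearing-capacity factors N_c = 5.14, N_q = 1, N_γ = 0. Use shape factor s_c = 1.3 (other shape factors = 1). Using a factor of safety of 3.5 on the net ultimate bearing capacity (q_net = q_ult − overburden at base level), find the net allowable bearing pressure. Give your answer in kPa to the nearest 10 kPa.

With the water table at the surface the whole profile is submerged: γ' = 19.4 − 9.81 = 9.59 kN/m³, so q = γ'·D_f = 24.934 kPa.
q_ult = c·N_c·s_c + q·N_q
     = 74 × 5.14 × 1.3 + 24.934 × 1
     = 494.47 + 24.934 = 519.4 kPa.
q_net = 519.4 − 24.934 = 494.47 kPa.
q_all(net) = 494.47 / 3.5 = 141.28 kPa.

q_all(net) ≈ 140 kPa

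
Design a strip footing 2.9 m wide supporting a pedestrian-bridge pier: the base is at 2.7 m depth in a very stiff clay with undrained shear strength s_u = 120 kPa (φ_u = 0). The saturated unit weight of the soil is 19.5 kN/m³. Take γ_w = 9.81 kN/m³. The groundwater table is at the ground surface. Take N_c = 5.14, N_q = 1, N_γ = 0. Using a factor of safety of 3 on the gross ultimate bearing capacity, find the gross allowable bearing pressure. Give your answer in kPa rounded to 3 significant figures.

q_all ≈ 214 kPa

γ' = 19.5 − 9.81 = 9.69 kN/m³ (submerged throughout). q = 9.69 × 2.7 = 26.163 kPa.
c·N_c = 120 × 5.14 = 616.8 kPa
q·N_q = 26.163 × 1 = 26.163 kPa
q_ult = 616.8 + 26.163 = 642.96 kPa.
q_all = 642.96 / 3 = 214.32 kPa.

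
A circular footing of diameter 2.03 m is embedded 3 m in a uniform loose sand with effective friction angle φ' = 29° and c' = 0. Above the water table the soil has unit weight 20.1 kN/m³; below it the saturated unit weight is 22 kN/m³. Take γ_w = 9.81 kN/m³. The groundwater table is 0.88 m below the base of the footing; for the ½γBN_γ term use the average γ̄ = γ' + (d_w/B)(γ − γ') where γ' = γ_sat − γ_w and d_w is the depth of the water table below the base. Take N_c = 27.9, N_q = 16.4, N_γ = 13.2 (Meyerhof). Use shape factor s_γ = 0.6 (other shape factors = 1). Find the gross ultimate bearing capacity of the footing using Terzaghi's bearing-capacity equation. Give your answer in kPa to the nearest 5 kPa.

q_ult ≈ 1115 kPa

Overburden at base level: q = 20.1 × 3 = 60.3 kPa.
The water table is 0.88 m below the base (< B = 2.03 m), so the ½γBN_γ term uses γ̄ = γ' + (d_w/B)(γ − γ') = 12.19 + (0.88/2.03)(20.1 − 12.19) = 15.619 kN/m³.
Surcharge term q·N_q = 60.3 × 16.4 = 988.92 kPa; self-weight term 0.5·γ·B·N_γ·s_γ = 0.5 × 15.619 × 2.03 × 13.2 × 0.6 = 125.56 kPa.
q_ult = 988.92 + 125.56 = 1114.5 kPa.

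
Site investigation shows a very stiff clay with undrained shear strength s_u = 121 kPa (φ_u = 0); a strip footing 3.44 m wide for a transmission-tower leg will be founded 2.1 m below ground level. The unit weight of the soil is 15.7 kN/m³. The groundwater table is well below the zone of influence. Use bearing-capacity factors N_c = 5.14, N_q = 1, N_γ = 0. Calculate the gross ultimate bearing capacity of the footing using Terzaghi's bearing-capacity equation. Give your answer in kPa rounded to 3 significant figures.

q_ult ≈ 655 kPa

Overburden at base level: q = 15.7 × 2.1 = 32.97 kPa.
Cohesion term c·N_c = 121 × 5.14 = 621.94 kPa; surcharge term q·N_q = 32.97 × 1 = 32.97 kPa.
q_ult = 621.94 + 32.97 = 654.91 kPa.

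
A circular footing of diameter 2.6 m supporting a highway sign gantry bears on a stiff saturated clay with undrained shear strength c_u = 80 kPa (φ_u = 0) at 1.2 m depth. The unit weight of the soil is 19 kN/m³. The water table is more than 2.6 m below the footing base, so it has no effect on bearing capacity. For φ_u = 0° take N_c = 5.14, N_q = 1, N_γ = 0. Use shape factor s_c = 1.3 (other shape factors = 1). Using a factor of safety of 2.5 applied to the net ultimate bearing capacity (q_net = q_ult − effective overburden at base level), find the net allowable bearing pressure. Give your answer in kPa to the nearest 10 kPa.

q_all(net) ≈ 210 kPa

Effective surcharge at the founding depth q = γ·D_f = 19 × 1.2 = 22.8 kPa.
q_ult = c·N_c·s_c + q·N_q
     = 80 × 5.14 × 1.3 + 22.8 × 1
     = 534.56 + 22.8 = 557.36 kPa.
Net ultimate: q_net = 557.36 − 22.8 = 534.56 kPa.
q_all(net) = 534.56 / 2.5 = 213.82 kPa.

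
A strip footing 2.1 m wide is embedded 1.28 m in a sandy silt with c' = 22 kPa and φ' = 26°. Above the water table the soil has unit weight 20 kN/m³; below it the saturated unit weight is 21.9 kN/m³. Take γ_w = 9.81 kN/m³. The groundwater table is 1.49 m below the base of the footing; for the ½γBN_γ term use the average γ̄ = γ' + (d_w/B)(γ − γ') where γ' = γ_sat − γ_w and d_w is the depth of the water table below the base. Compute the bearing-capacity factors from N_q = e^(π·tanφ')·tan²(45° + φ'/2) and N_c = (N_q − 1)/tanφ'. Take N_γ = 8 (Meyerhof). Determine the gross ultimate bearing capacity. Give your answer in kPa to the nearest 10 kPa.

tan26° = 0.4877, so N_q = e^(π×0.4877)·tan²(58°) = 4.629 × 2.561 = 11.85.
N_c = (11.85 − 1)/tan26° = 22.25.
q = γ·D_f = 20 × 1.28 = 25.6 kPa.
γ' = 12.09 kN/m³; averaging over the depth B below the base, γ̄ = γ' + (d_w/B)(γ − γ') = 17.702 kN/m³.
c·N_c = 22 × 22.254 = 489.6 kPa
q·N_q = 25.6 × 11.854 = 303.47 kPa
0.5·γ·B·N_γ = 0.5 × 17.702 × 2.1 × 8 = 148.7 kPa
q_ult = 489.6 + 303.47 + 148.7 = 941.76 kPa.

q_ult ≈ 940 kPa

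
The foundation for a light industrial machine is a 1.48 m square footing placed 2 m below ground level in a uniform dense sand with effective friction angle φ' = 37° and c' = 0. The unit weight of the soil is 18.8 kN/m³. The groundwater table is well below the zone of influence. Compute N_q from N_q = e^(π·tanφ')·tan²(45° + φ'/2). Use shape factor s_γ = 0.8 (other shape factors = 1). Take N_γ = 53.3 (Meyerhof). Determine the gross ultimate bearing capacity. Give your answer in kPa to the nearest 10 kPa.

q_ult ≈ 2210 kPa

tan37° = 0.7536, so N_q = e^(π×0.7536)·tan²(63.5°) = 10.669 × 4.023 = 42.92.
q = γ·D_f = 18.8 × 2 = 37.6 kPa.
q·N_q = 37.6 × 42.92 = 1613.8 kPa
0.5·γ·B·N_γ·s_γ = 0.5 × 18.8 × 1.48 × 53.3 × 0.8 = 593.21 kPa
q_ult = 1613.8 + 593.21 = 2207 kPa.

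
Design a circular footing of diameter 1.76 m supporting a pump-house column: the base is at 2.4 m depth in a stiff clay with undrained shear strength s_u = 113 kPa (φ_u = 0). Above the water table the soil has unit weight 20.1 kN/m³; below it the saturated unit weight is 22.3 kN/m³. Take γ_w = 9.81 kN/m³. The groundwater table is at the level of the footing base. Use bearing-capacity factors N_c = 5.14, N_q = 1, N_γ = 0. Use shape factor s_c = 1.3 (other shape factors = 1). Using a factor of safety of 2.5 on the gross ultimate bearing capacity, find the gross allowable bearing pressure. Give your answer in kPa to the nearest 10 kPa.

q_all ≈ 320 kPa

q = γ·D_f = 20.1 × 2.4 = 48.24 kPa.
c·N_c·s_c = 113 × 5.14 × 1.3 = 755.07 kPa
q·N_q = 48.24 × 1 = 48.24 kPa
q_ult = 755.07 + 48.24 = 803.31 kPa.
q_all = 803.31 / 2.5 = 321.32 kPa.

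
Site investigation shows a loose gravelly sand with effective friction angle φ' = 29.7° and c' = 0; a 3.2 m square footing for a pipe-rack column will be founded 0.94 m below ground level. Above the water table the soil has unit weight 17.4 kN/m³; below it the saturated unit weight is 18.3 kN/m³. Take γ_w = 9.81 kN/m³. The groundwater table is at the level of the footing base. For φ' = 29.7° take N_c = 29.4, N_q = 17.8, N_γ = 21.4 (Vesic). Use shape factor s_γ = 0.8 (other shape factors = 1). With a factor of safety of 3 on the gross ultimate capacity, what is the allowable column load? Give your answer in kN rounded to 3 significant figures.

Overburden at base level: q = 17.4 × 0.94 = 16.356 kPa.
Below the base the soil is submerged, so the ½γBN_γ term uses γ' = 18.3 − 9.81 = 8.49 kN/m³.
Surcharge term q·N_q = 16.356 × 17.8 = 291.14 kPa; self-weight term 0.5·γ·B·N_γ·s_γ = 0.5 × 8.49 × 3.2 × 21.4 × 0.8 = 232.56 kPa.
q_ult = 291.14 + 232.56 = 523.69 kPa.
Gross allowable pressure q_all = 523.69 / 3 = 174.56 kPa.
Footing area = 10.24 m², so allowable column load = 174.56 × 10.24 = 1787.5 kN.

P_all ≈ 1790 kN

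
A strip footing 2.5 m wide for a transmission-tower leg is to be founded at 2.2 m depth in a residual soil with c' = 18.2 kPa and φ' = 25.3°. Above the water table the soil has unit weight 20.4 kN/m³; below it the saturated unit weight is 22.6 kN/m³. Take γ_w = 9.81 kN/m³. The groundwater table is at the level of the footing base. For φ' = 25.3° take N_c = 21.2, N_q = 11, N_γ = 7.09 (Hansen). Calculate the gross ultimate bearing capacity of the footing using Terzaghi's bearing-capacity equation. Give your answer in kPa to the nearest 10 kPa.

q = γ·D_f = 20.4 × 2.2 = 44.88 kPa.
For the ½γBN_γ term take γ' = 22.6 − 9.81 = 12.79 kN/m³ (soil below base is submerged).
c·N_c = 18.2 × 21.2 = 385.84 kPa
q·N_q = 44.88 × 11 = 493.68 kPa
0.5·γ·B·N_γ = 0.5 × 12.79 × 2.5 × 7.09 = 113.35 kPa
q_ult = 385.84 + 493.68 + 113.35 = 992.87 kPa.

q_ult ≈ 990 kPa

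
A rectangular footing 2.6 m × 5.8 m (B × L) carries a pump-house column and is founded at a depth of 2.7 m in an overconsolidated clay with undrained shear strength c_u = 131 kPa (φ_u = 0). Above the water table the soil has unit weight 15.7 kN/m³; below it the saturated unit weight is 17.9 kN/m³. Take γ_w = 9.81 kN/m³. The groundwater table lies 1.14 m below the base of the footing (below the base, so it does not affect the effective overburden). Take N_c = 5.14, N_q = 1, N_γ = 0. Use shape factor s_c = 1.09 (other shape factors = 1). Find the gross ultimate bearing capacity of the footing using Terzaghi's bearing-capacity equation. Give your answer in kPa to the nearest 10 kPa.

q_ult ≈ 780 kPa

q = γ·D_f = 15.7 × 2.7 = 42.39 kPa.
c·N_c·s_c = 131 × 5.14 × 1.09 = 733.94 kPa
q·N_q = 42.39 × 1 = 42.39 kPa
q_ult = 733.94 + 42.39 = 776.33 kPa.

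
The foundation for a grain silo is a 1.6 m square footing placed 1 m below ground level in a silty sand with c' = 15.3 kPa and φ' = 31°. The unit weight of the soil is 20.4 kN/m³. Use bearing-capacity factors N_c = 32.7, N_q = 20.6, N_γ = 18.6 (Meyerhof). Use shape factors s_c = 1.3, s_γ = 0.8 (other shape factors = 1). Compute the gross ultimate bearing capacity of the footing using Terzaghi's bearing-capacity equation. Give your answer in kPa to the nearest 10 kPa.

q_ult ≈ 1310 kPa

Effective surcharge at the founding depth q = γ·D_f = 20.4 × 1 = 20.4 kPa.
q_ult = c·N_c·s_c + q·N_q + 0.5·γ·B·N_γ·s_γ
     = 15.3 × 32.7 × 1.3 + 20.4 × 20.6 + 0.5 × 20.4 × 1.6 × 18.6 × 0.8
     = 650.4 + 420.24 + 242.84 = 1313.5 kPa.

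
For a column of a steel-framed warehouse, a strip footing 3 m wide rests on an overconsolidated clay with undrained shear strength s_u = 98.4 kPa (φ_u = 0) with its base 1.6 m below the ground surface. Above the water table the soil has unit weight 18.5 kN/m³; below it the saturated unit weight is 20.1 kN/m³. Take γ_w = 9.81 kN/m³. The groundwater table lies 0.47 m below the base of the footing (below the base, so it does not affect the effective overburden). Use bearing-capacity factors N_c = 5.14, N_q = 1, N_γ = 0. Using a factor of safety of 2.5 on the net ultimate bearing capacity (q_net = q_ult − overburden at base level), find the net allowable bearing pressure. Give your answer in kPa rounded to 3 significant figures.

q_all(net) ≈ 202 kPa

Overburden at base level: q = 18.5 × 1.6 = 29.6 kPa.
Cohesion term c·N_c = 98.4 × 5.14 = 505.78 kPa; surcharge term q·N_q = 29.6 × 1 = 29.6 kPa.
q_ult = 505.78 + 29.6 = 535.38 kPa.
q_net = 535.38 − 29.6 = 505.78 kPa.
q_all(net) = 505.78 / 2.5 = 202.31 kPa.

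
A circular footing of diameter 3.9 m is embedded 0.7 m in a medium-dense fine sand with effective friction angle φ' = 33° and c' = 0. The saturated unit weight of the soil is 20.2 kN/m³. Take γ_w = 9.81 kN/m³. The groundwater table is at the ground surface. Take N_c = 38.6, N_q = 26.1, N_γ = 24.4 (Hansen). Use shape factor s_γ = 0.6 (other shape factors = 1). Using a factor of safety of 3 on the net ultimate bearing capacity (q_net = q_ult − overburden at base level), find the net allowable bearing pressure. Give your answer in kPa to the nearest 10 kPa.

q_all(net) ≈ 160 kPa

Water table at ground surface, so effective unit weight γ' = 20.2 − 9.81 = 10.39 kN/m³ is used throughout; overburden q = 10.39 × 0.7 = 7.273 kPa; the same γ' applies in the ½γBN_γ term.
Surcharge term q·N_q = 7.273 × 26.1 = 189.83 kPa; self-weight term 0.5·γ·B·N_γ·s_γ = 0.5 × 10.39 × 3.9 × 24.4 × 0.6 = 296.61 kPa.
q_ult = 189.83 + 296.61 = 486.44 kPa.
q_net = 486.44 − 7.273 = 479.17 kPa.
q_all(net) = 479.17 / 3 = 159.72 kPa.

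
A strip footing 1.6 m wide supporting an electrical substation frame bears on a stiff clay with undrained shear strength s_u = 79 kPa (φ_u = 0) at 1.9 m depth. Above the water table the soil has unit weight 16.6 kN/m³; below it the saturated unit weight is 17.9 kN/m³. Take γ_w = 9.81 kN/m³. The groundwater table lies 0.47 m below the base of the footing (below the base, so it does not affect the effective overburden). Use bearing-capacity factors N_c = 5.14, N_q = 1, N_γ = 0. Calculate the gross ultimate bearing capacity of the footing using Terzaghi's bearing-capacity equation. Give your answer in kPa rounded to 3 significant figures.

Effective surcharge at the founding depth q = γ·D_f = 16.6 × 1.9 = 31.54 kPa.
q_ult = c·N_c + q·N_q
     = 79 × 5.14 + 31.54 × 1
     = 406.06 + 31.54 = 437.6 kPa.

q_ult ≈ 438 kPa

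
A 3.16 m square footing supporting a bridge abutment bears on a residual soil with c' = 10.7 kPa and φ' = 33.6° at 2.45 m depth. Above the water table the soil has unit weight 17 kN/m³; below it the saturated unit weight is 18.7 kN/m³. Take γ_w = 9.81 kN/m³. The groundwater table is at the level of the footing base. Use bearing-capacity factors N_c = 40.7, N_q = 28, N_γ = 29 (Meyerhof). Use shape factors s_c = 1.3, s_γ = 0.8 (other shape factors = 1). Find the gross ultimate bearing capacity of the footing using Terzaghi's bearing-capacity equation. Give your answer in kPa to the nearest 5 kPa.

q_ult ≈ 2060 kPa

Effective surcharge at the founding depth q = γ·D_f = 17 × 2.45 = 41.65 kPa.
The water table coincides with the base, so in the self-weight term γ → γ' = 8.89 kN/m³.
q_ult = c·N_c·s_c + q·N_q + 0.5·γ·B·N_γ·s_γ
     = 10.7 × 40.7 × 1.3 + 41.65 × 28 + 0.5 × 8.89 × 3.16 × 29 × 0.8
     = 566.14 + 1166.2 + 325.87 = 2058.2 kPa.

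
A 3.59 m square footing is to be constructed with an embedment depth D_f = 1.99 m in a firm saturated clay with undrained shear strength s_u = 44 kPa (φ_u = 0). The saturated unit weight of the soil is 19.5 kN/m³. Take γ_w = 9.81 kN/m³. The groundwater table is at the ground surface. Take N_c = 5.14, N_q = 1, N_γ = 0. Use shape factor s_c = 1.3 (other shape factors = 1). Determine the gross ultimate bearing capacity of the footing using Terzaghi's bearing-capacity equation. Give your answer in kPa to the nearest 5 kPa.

q_ult ≈ 315 kPa

γ' = 19.5 − 9.81 = 9.69 kN/m³ (submerged throughout). q = 9.69 × 1.99 = 19.283 kPa.
c·N_c·s_c = 44 × 5.14 × 1.3 = 294.01 kPa
q·N_q = 19.283 × 1 = 19.283 kPa
q_ult = 294.01 + 19.283 = 313.29 kPa.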